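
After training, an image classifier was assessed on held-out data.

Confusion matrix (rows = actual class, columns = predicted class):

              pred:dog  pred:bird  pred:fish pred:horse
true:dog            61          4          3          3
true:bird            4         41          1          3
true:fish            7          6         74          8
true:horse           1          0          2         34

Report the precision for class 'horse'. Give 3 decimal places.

0.708

precision = TP/(TP+FP).
horse: TP=34, FP=3+3+8=14 → 34/48 = 0.7083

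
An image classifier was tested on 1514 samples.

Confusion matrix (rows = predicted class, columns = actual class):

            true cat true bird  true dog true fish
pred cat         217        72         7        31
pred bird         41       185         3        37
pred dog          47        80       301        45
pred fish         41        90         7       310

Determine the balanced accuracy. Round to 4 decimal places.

Balanced accuracy = mean of per-class recall.
  cat: recall = 217/346 = 0.62717
  bird: recall = 185/427 = 0.43326
  dog: recall = 301/318 = 0.94654
  fish: recall = 310/423 = 0.73286
Mean = (0.62717 + 0.43326 + 0.94654 + 0.73286) / 4 = 0.6850

0.6850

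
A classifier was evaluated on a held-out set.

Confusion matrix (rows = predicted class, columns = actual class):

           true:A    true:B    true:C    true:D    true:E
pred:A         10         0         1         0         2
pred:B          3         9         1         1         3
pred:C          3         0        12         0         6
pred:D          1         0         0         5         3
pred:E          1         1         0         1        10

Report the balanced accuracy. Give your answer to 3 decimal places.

Balanced accuracy = mean of per-class recall.
  A: recall = 10/18 = 0.5556
  B: recall = 9/10 = 0.9000
  C: recall = 12/14 = 0.8571
  D: recall = 5/7 = 0.7143
  E: recall = 10/24 = 0.4167
Mean = (0.5556 + 0.9000 + 0.8571 + 0.7143 + 0.4167) / 5 = 0.689

0.689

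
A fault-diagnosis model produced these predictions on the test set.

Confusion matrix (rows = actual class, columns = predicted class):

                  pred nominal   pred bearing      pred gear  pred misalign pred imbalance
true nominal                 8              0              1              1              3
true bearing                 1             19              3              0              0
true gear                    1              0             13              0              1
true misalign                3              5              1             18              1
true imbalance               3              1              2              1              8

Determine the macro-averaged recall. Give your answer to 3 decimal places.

0.697

Per-class recall (TP/(TP+FN)):
  nominal: TP=8, FN=0+1+1+3=5 → 8/13 = 0.6154
  bearing: TP=19, FN=1+3+0+0=4 → 19/23 = 0.8261
  gear: TP=13, FN=1+0+0+1=2 → 13/15 = 0.8667
  misalign: TP=18, FN=3+5+1+1=10 → 18/28 = 0.6429
  imbalance: TP=8, FN=3+1+2+1=7 → 8/15 = 0.5333
Macro-recall = mean = (0.6154 + 0.8261 + 0.8667 + 0.6429 + 0.5333) / 5 = 0.697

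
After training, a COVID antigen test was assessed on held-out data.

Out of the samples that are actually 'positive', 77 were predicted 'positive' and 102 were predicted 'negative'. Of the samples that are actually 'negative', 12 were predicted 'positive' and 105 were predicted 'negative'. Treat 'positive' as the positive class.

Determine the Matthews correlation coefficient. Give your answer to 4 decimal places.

0.3493

MCC = (TP·TN − FP·FN) / √((TP+FP)(TP+FN)(TN+FP)(TN+FN))
Numerator = 77·105 − 12·102 = 6861
Denominator = √(89·179·117·207) = √385832889 = 19642.6294
MCC = 6861 / 19642.6294 = 0.3493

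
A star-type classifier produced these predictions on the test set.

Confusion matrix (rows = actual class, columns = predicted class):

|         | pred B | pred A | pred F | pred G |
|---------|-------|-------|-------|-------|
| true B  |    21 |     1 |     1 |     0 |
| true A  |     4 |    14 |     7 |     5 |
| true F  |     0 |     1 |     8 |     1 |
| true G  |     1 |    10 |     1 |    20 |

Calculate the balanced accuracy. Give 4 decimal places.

Balanced accuracy = mean of per-class recall.
  B: recall = 21/23 = 0.91304
  A: recall = 14/30 = 0.46667
  F: recall = 8/10 = 0.80000
  G: recall = 20/32 = 0.62500
Mean = (0.91304 + 0.46667 + 0.80000 + 0.62500) / 4 = 0.7012

0.7012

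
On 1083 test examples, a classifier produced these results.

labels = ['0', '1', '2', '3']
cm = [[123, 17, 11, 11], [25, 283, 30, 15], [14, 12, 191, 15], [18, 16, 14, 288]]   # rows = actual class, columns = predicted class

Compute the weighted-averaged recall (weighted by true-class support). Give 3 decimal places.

0.817

Per-class recall (TP/(TP+FN)):
  0: TP=123, FN=17+11+11=39 → 123/162 = 0.7593
  1: TP=283, FN=25+30+15=70 → 283/353 = 0.8017
  2: TP=191, FN=14+12+15=41 → 191/232 = 0.8233
  3: TP=288, FN=18+16+14=48 → 288/336 = 0.8571
Weighted-recall = Σ (supportᵢ/N)·recallᵢ with N=1083: (162/1083)·0.7593 + (353/1083)·0.8017 + (232/1083)·0.8233 + (336/1083)·0.8571 = 0.817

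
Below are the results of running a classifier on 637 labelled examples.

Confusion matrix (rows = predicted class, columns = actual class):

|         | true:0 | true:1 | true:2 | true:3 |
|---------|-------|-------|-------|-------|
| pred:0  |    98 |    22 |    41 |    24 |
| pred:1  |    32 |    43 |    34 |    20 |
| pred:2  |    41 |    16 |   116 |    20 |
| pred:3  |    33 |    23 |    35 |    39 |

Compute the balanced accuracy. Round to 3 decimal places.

Balanced accuracy = mean of per-class recall.
  0: recall = 98/204 = 0.4804
  1: recall = 43/104 = 0.4135
  2: recall = 116/226 = 0.5133
  3: recall = 39/103 = 0.3786
Mean = (0.4804 + 0.4135 + 0.5133 + 0.3786) / 4 = 0.446

0.446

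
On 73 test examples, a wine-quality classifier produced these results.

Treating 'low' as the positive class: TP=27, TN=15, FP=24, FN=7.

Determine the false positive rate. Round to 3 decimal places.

FPR = FP/(FP+TN) = 24/(24+15) = 0.615

0.615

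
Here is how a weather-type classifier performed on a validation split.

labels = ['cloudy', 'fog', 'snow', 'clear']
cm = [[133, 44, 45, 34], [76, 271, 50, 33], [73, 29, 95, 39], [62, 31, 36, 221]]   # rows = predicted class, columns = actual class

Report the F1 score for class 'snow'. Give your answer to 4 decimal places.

0.4113

Treat 'snow' as positive and all other classes as negative.
F1 score = 2·TP/(2·TP+FP+FN).
snow: TP=95, FP=73+29+39=141, FN=45+50+36=131 → 190/462 = 0.41126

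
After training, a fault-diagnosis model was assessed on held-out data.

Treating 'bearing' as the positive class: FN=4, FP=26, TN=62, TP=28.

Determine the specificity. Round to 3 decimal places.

0.705

Specificity = TN/(TN+FP) = 62/(62+26) = 0.705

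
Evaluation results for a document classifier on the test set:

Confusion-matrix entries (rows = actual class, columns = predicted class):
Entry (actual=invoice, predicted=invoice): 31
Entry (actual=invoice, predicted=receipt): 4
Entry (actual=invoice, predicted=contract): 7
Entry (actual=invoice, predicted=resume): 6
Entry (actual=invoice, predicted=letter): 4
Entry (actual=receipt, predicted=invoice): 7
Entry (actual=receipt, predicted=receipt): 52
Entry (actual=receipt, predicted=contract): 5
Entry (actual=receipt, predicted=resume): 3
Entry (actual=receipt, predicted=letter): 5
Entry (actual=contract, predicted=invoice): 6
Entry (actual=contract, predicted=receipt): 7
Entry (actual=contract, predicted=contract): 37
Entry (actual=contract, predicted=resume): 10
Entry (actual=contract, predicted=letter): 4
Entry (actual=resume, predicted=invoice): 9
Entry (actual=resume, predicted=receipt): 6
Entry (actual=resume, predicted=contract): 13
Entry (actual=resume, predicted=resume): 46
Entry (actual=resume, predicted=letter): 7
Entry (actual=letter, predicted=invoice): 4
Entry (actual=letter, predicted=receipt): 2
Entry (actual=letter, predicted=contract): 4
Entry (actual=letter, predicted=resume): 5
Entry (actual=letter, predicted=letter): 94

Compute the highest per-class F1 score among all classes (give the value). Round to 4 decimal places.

0.8430

Per-class F1 score (2·TP/(2·TP+FP+FN)):
  invoice: TP=31, FP=7+6+9+4=26, FN=4+7+6+4=21 → 62/109 = 0.56881
  receipt: TP=52, FP=4+7+6+2=19, FN=7+5+3+5=20 → 104/143 = 0.72727
  contract: TP=37, FP=7+5+13+4=29, FN=6+7+10+4=27 → 74/130 = 0.56923
  resume: TP=46, FP=6+3+10+5=24, FN=9+6+13+7=35 → 92/151 = 0.60927
  letter: TP=94, FP=4+5+4+7=20, FN=4+2+4+5=15 → 188/223 = 0.84305
Highest is class 'letter' with F1 score = 0.8430.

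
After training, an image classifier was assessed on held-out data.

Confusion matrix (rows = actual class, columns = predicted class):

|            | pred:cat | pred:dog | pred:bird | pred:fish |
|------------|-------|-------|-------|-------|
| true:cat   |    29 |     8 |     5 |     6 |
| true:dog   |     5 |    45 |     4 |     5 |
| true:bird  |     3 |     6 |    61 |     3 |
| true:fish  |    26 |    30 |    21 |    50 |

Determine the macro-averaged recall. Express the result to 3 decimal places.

Per-class recall (TP/(TP+FN)):
  cat: TP=29, FN=8+5+6=19 → 29/48 = 0.6042
  dog: TP=45, FN=5+4+5=14 → 45/59 = 0.7627
  bird: TP=61, FN=3+6+3=12 → 61/73 = 0.8356
  fish: TP=50, FN=26+30+21=77 → 50/127 = 0.3937
Macro-recall = mean = (0.6042 + 0.7627 + 0.8356 + 0.3937) / 4 = 0.649

0.649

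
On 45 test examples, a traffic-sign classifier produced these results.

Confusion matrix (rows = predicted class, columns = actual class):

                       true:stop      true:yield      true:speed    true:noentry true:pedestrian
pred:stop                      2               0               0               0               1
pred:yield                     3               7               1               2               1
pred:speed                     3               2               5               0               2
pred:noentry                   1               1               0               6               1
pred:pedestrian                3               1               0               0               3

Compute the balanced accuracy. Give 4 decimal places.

0.5523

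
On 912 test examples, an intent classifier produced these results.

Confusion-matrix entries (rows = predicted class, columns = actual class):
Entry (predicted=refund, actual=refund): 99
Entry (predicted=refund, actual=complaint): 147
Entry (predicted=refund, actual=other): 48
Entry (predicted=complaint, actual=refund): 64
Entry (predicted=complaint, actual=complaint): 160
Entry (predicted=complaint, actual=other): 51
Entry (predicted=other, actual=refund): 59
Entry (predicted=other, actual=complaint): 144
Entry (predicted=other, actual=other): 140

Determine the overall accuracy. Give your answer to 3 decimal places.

Accuracy = trace / total = (99+160+140=399) / 912 = 399/912 = 0.438

0.438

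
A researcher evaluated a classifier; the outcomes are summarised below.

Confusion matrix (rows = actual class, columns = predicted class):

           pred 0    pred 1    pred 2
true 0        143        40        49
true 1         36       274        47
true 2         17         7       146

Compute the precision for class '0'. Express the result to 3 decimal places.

Take TP from the diagonal, FP from the rest of the '0' prediction marginal, FN from the rest of the '0' actual marginal.
precision = TP/(TP+FP).
0: TP=143, FP=36+17=53 → 143/196 = 0.7296

0.730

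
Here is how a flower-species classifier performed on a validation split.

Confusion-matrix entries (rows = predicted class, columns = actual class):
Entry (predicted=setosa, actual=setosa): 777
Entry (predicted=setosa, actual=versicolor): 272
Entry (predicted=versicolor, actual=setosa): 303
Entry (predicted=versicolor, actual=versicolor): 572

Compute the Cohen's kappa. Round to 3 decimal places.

0.396

Observed agreement pₒ = trace/N = 1349/1924 = 0.7011
Expected agreement pₑ = Σ (rowᵢ·colᵢ)/N² = (1080·1049 + 844·875)/1924² = 0.5055
κ = (pₒ − pₑ)/(1 − pₑ) = (0.7011 − 0.5055)/(1 − 0.5055) = 0.396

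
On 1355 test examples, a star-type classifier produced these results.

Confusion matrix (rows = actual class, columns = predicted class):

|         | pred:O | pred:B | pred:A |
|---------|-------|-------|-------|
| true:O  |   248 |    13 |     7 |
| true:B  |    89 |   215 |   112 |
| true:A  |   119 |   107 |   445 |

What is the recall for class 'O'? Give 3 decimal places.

Take TP from the diagonal, FP from the rest of the 'O' prediction marginal, FN from the rest of the 'O' actual marginal.
recall = TP/(TP+FN).
O: TP=248, FN=13+7=20 → 248/268 = 0.9254

0.925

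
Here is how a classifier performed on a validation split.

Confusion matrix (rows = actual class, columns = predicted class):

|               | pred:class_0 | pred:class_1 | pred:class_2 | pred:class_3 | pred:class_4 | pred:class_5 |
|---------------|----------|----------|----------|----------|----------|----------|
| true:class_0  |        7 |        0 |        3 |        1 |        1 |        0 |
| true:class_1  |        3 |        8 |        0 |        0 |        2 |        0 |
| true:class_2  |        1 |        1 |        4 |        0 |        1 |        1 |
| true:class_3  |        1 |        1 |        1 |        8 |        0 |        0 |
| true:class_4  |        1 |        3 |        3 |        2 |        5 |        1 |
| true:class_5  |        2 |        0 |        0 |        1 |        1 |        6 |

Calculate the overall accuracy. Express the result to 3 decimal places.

0.551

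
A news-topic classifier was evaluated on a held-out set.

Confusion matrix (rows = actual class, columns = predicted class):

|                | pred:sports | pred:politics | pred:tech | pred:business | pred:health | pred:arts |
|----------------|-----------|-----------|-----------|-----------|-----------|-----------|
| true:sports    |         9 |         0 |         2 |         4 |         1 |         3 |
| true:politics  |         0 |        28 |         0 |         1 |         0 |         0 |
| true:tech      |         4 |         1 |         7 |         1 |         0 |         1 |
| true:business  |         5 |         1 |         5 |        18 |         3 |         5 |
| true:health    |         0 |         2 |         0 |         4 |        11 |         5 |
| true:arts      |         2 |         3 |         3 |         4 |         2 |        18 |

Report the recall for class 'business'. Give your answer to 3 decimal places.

recall = TP/(TP+FN).
business: TP=18, FN=5+1+5+3+5=19 → 18/37 = 0.4865

0.486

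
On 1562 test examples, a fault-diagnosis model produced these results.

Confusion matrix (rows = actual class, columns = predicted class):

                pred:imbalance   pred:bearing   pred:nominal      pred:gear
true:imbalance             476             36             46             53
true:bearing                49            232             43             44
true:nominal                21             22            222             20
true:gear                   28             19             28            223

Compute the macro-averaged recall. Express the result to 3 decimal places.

0.734

Per-class recall (TP/(TP+FN)):
  imbalance: TP=476, FN=36+46+53=135 → 476/611 = 0.7791
  bearing: TP=232, FN=49+43+44=136 → 232/368 = 0.6304
  nominal: TP=222, FN=21+22+20=63 → 222/285 = 0.7789
  gear: TP=223, FN=28+19+28=75 → 223/298 = 0.7483
Macro-recall = mean = (0.7791 + 0.6304 + 0.7789 + 0.7483) / 4 = 0.734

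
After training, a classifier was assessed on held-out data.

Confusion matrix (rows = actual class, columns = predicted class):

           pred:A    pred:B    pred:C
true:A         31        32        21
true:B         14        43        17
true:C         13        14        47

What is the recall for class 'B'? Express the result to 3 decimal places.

recall = TP/(TP+FN).
B: TP=43, FN=14+17=31 → 43/74 = 0.5811

0.581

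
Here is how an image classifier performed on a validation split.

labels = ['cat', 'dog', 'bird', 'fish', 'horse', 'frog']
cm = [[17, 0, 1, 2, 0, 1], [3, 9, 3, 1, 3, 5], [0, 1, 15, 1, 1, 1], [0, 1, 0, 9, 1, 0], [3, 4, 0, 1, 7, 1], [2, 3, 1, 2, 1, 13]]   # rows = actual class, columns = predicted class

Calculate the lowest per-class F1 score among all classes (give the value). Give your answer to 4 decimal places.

Per-class F1 score (2·TP/(2·TP+FP+FN)):
  cat: TP=17, FP=3+0+0+3+2=8, FN=0+1+2+0+1=4 → 34/46 = 0.73913
  dog: TP=9, FP=0+1+1+4+3=9, FN=3+3+1+3+5=15 → 18/42 = 0.42857
  bird: TP=15, FP=1+3+0+0+1=5, FN=0+1+1+1+1=4 → 30/39 = 0.76923
  fish: TP=9, FP=2+1+1+1+2=7, FN=0+1+0+1+0=2 → 18/27 = 0.66667
  horse: TP=7, FP=0+3+1+1+1=6, FN=3+4+0+1+1=9 → 14/29 = 0.48276
  frog: TP=13, FP=1+5+1+0+1=8, FN=2+3+1+2+1=9 → 26/43 = 0.60465
Lowest is class 'dog' with F1 score = 0.4286.

0.4286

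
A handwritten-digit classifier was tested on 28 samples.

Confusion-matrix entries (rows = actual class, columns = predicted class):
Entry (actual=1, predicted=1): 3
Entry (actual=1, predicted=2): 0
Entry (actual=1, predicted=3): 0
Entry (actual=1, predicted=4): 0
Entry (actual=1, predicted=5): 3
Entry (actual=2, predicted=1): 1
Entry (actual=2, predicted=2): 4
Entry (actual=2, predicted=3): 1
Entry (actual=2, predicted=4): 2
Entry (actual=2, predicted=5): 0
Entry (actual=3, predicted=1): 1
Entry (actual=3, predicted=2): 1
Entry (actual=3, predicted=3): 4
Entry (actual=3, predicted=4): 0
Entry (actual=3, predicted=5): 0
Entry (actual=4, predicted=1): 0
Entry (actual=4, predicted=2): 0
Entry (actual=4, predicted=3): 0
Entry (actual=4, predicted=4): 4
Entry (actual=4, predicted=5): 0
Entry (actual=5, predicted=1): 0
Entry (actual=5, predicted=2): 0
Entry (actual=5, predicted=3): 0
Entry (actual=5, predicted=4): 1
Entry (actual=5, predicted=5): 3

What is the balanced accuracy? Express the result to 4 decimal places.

Balanced accuracy = mean of per-class recall.
  1: recall = 3/6 = 0.50000
  2: recall = 4/8 = 0.50000
  3: recall = 4/6 = 0.66667
  4: recall = 4/4 = 1.00000
  5: recall = 3/4 = 0.75000
Mean = (0.50000 + 0.50000 + 0.66667 + 1.00000 + 0.75000) / 5 = 0.6833

0.6833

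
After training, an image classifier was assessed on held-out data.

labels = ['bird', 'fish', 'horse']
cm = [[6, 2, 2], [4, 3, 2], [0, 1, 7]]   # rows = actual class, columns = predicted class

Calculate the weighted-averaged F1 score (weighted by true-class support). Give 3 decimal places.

Per-class F1 score (2·TP/(2·TP+FP+FN)):
  bird: TP=6, FP=4+0=4, FN=2+2=4 → 12/20 = 0.6000
  fish: TP=3, FP=2+1=3, FN=4+2=6 → 6/15 = 0.4000
  horse: TP=7, FP=2+2=4, FN=0+1=1 → 14/19 = 0.7368
Weighted-F1 score = Σ (supportᵢ/N)·F1 scoreᵢ with N=27: (10/27)·0.6000 + (9/27)·0.4000 + (8/27)·0.7368 = 0.574

0.574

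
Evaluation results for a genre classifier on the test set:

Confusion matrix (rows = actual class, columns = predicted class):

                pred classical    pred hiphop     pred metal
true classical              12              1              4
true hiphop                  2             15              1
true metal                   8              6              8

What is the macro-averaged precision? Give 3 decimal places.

Per-class precision (TP/(TP+FP)):
  classical: TP=12, FP=2+8=10 → 12/22 = 0.5455
  hiphop: TP=15, FP=1+6=7 → 15/22 = 0.6818
  metal: TP=8, FP=4+1=5 → 8/13 = 0.6154
Macro-precision = mean = (0.5455 + 0.6818 + 0.6154) / 3 = 0.614

0.614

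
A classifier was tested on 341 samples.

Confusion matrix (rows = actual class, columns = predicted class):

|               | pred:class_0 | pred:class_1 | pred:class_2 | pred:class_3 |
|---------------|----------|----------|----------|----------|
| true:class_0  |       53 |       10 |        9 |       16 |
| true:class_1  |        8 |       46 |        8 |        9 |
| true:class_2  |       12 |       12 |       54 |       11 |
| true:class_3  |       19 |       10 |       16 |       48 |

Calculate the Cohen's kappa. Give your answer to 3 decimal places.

0.452

Observed agreement pₒ = trace/N = 201/341 = 0.5894
Expected agreement pₑ = Σ (rowᵢ·colᵢ)/N² = (88·92 + 71·78 + 89·87 + 93·84)/341² = 0.2510
κ = (pₒ − pₑ)/(1 − pₑ) = (0.5894 − 0.2510)/(1 − 0.2510) = 0.452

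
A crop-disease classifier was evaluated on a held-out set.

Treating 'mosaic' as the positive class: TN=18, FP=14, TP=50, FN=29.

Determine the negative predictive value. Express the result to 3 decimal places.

0.383

NPV = TN/(TN+FN) = 18/(18+29) = 0.383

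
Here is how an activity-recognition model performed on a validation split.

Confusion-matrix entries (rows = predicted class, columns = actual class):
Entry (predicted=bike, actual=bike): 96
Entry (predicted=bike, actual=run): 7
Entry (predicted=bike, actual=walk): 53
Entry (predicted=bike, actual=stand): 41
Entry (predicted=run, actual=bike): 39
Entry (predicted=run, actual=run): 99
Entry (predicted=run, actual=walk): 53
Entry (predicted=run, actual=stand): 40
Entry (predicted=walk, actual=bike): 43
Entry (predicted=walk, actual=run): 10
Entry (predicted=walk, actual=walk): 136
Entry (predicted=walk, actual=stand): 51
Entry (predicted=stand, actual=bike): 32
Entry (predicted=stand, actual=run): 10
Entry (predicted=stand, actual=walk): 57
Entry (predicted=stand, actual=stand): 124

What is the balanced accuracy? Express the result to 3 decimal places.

Balanced accuracy = mean of per-class recall.
  bike: recall = 96/210 = 0.4571
  run: recall = 99/126 = 0.7857
  walk: recall = 136/299 = 0.4548
  stand: recall = 124/256 = 0.4844
Mean = (0.4571 + 0.7857 + 0.4548 + 0.4844) / 4 = 0.546

0.546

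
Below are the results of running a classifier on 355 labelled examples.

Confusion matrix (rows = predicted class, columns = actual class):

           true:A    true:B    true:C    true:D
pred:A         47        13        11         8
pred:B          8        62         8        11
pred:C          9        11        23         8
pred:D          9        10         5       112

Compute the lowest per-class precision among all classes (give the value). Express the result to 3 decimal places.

0.451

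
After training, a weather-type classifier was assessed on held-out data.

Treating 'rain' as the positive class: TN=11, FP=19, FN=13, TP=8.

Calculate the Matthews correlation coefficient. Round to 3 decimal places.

MCC = (TP·TN − FP·FN) / √((TP+FP)(TP+FN)(TN+FP)(TN+FN))
Numerator = 8·11 − 19·13 = -159
Denominator = √(27·21·30·24) = √408240 = 638.9366
MCC = -159 / 638.9366 = -0.249

-0.249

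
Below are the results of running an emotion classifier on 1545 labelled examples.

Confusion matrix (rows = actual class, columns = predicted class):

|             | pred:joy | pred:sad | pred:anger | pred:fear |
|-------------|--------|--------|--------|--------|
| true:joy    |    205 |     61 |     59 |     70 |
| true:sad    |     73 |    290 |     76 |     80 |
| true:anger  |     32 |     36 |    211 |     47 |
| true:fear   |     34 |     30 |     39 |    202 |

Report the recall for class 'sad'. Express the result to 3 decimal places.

Take TP from the diagonal, FP from the rest of the 'sad' prediction marginal, FN from the rest of the 'sad' actual marginal.
recall = TP/(TP+FN).
sad: TP=290, FN=73+76+80=229 → 290/519 = 0.5588

0.559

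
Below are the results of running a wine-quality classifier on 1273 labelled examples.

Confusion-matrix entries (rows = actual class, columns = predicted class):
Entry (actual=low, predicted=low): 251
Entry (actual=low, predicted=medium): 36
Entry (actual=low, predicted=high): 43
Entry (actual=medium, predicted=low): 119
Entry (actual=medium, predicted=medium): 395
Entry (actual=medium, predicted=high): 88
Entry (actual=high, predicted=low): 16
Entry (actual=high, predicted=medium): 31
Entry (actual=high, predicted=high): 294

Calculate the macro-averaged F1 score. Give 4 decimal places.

0.7371

Per-class F1 score (2·TP/(2·TP+FP+FN)):
  low: TP=251, FP=119+16=135, FN=36+43=79 → 502/716 = 0.70112
  medium: TP=395, FP=36+31=67, FN=119+88=207 → 790/1064 = 0.74248
  high: TP=294, FP=43+88=131, FN=16+31=47 → 588/766 = 0.76762
Macro-F1 score = mean = (0.70112 + 0.74248 + 0.76762) / 3 = 0.7371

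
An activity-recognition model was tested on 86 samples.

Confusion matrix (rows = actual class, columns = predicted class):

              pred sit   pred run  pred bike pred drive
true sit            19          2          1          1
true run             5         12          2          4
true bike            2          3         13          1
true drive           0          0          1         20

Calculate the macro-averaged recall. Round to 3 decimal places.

0.746

Per-class recall (TP/(TP+FN)):
  sit: TP=19, FN=2+1+1=4 → 19/23 = 0.8261
  run: TP=12, FN=5+2+4=11 → 12/23 = 0.5217
  bike: TP=13, FN=2+3+1=6 → 13/19 = 0.6842
  drive: TP=20, FN=0+0+1=1 → 20/21 = 0.9524
Macro-recall = mean = (0.8261 + 0.5217 + 0.6842 + 0.9524) / 4 = 0.746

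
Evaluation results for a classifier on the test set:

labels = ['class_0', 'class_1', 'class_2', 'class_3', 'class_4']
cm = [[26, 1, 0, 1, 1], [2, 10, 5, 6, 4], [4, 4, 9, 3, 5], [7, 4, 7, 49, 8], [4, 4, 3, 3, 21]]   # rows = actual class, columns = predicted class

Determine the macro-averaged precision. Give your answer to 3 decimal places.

0.549

Per-class precision (TP/(TP+FP)):
  class_0: TP=26, FP=2+4+7+4=17 → 26/43 = 0.6047
  class_1: TP=10, FP=1+4+4+4=13 → 10/23 = 0.4348
  class_2: TP=9, FP=0+5+7+3=15 → 9/24 = 0.3750
  class_3: TP=49, FP=1+6+3+3=13 → 49/62 = 0.7903
  class_4: TP=21, FP=1+4+5+8=18 → 21/39 = 0.5385
Macro-precision = mean = (0.6047 + 0.4348 + 0.3750 + 0.7903 + 0.5385) / 5 = 0.549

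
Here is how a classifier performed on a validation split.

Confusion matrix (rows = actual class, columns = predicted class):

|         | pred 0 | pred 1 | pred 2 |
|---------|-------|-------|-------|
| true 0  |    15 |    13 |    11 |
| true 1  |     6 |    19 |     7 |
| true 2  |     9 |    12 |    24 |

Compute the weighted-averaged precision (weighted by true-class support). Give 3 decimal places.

Per-class precision (TP/(TP+FP)):
  0: TP=15, FP=6+9=15 → 15/30 = 0.5000
  1: TP=19, FP=13+12=25 → 19/44 = 0.4318
  2: TP=24, FP=11+7=18 → 24/42 = 0.5714
Weighted-precision = Σ (supportᵢ/N)·precisionᵢ with N=116: (39/116)·0.5000 + (32/116)·0.4318 + (45/116)·0.5714 = 0.509

0.509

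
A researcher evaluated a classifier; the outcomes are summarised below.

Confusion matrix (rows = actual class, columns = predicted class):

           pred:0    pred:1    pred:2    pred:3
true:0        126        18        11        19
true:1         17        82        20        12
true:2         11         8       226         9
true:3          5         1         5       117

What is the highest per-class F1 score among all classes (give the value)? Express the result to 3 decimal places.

Per-class F1 score (2·TP/(2·TP+FP+FN)):
  0: TP=126, FP=17+11+5=33, FN=18+11+19=48 → 252/333 = 0.7568
  1: TP=82, FP=18+8+1=27, FN=17+20+12=49 → 164/240 = 0.6833
  2: TP=226, FP=11+20+5=36, FN=11+8+9=28 → 452/516 = 0.8760
  3: TP=117, FP=19+12+9=40, FN=5+1+5=11 → 234/285 = 0.8211
Highest is class '2' with F1 score = 0.876.

0.876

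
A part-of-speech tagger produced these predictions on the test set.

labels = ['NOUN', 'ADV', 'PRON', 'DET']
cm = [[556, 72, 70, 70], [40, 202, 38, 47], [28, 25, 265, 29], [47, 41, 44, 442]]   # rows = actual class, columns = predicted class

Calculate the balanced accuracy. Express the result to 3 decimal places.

0.719

Balanced accuracy = mean of per-class recall.
  NOUN: recall = 556/768 = 0.7240
  ADV: recall = 202/327 = 0.6177
  PRON: recall = 265/347 = 0.7637
  DET: recall = 442/574 = 0.7700
Mean = (0.7240 + 0.6177 + 0.7637 + 0.7700) / 4 = 0.719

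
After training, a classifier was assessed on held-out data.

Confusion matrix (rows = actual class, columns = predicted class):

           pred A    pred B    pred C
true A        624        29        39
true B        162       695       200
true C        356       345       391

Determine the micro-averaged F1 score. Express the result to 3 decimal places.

0.602

Micro-averaging pools counts across classes: ΣTP=1710, ΣFP=1131, ΣFN=1131.
Micro-F1 score = 2·TP/(2·TP+FP+FN) on pooled counts = 0.602 (equals overall accuracy in single-label multiclass).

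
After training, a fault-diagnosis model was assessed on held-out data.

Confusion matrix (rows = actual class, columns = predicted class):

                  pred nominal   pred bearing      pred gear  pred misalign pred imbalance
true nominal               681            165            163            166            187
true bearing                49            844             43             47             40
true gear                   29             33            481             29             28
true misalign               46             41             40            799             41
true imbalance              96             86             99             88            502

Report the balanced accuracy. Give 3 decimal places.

0.706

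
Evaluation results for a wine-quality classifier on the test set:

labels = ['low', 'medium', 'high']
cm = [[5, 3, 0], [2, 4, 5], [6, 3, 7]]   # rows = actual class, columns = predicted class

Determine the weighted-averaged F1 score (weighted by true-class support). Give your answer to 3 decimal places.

Per-class F1 score (2·TP/(2·TP+FP+FN)):
  low: TP=5, FP=2+6=8, FN=3+0=3 → 10/21 = 0.4762
  medium: TP=4, FP=3+3=6, FN=2+5=7 → 8/21 = 0.3810
  high: TP=7, FP=0+5=5, FN=6+3=9 → 14/28 = 0.5000
Weighted-F1 score = Σ (supportᵢ/N)·F1 scoreᵢ with N=35: (8/35)·0.4762 + (11/35)·0.3810 + (16/35)·0.5000 = 0.457

0.457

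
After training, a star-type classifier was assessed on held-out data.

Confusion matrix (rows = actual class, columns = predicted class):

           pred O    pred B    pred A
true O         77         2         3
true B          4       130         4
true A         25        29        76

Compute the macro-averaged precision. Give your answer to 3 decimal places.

0.817

Per-class precision (TP/(TP+FP)):
  O: TP=77, FP=4+25=29 → 77/106 = 0.7264
  B: TP=130, FP=2+29=31 → 130/161 = 0.8075
  A: TP=76, FP=3+4=7 → 76/83 = 0.9157
Macro-precision = mean = (0.7264 + 0.8075 + 0.9157) / 3 = 0.817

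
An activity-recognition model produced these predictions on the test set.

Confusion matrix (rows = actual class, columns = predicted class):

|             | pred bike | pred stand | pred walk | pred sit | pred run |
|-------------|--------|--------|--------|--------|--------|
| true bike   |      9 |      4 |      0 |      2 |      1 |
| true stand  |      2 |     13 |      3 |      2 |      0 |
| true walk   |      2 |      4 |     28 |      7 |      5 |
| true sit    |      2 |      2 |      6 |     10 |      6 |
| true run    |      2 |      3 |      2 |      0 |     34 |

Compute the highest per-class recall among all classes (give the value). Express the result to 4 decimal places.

0.8293

Per-class recall (TP/(TP+FN)):
  bike: TP=9, FN=4+0+2+1=7 → 9/16 = 0.56250
  stand: TP=13, FN=2+3+2+0=7 → 13/20 = 0.65000
  walk: TP=28, FN=2+4+7+5=18 → 28/46 = 0.60870
  sit: TP=10, FN=2+2+6+6=16 → 10/26 = 0.38462
  run: TP=34, FN=2+3+2+0=7 → 34/41 = 0.82927
Highest is class 'run' with recall = 0.8293.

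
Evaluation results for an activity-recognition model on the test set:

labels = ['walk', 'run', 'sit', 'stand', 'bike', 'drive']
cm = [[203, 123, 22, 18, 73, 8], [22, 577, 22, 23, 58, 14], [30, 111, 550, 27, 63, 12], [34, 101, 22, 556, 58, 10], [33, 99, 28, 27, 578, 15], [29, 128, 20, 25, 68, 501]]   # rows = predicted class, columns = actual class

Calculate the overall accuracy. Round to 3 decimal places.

0.691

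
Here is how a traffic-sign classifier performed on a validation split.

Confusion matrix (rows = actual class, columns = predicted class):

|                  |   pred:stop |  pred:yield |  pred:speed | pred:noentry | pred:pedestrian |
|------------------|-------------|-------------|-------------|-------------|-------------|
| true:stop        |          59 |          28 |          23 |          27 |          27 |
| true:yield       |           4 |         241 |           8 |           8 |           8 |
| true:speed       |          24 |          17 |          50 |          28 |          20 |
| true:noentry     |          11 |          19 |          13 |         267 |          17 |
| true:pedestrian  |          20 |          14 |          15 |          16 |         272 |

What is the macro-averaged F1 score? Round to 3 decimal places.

Per-class F1 score (2·TP/(2·TP+FP+FN)):
  stop: TP=59, FP=4+24+11+20=59, FN=28+23+27+27=105 → 118/282 = 0.4184
  yield: TP=241, FP=28+17+19+14=78, FN=4+8+8+8=28 → 482/588 = 0.8197
  speed: TP=50, FP=23+8+13+15=59, FN=24+17+28+20=89 → 100/248 = 0.4032
  noentry: TP=267, FP=27+8+28+16=79, FN=11+19+13+17=60 → 534/673 = 0.7935
  pedestrian: TP=272, FP=27+8+20+17=72, FN=20+14+15+16=65 → 544/681 = 0.7988
Macro-F1 score = mean = (0.4184 + 0.8197 + 0.4032 + 0.7935 + 0.7988) / 5 = 0.647

0.647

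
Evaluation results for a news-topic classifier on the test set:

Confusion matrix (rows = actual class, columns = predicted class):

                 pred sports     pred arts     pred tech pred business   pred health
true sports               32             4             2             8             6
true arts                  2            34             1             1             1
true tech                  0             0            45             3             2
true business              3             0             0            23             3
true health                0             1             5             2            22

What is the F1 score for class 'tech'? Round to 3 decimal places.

Take TP from the diagonal, FP from the rest of the 'tech' prediction marginal, FN from the rest of the 'tech' actual marginal.
F1 score = 2·TP/(2·TP+FP+FN).
tech: TP=45, FP=2+1+0+5=8, FN=0+0+3+2=5 → 90/103 = 0.8738

0.874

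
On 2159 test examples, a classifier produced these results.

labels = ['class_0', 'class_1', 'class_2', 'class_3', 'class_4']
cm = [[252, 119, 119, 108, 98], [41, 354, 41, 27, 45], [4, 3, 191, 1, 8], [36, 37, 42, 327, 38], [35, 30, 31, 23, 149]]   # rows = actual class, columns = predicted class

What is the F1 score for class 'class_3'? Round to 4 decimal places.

0.6770

F1 score = 2·TP/(2·TP+FP+FN).
class_3: TP=327, FP=108+27+1+23=159, FN=36+37+42+38=153 → 654/966 = 0.67702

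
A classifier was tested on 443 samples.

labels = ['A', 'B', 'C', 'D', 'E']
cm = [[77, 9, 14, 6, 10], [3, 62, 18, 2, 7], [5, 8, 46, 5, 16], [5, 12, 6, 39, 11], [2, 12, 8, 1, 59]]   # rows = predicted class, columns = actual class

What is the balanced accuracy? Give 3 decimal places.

0.650

Balanced accuracy = mean of per-class recall.
  A: recall = 77/92 = 0.8370
  B: recall = 62/103 = 0.6019
  C: recall = 46/92 = 0.5000
  D: recall = 39/53 = 0.7358
  E: recall = 59/103 = 0.5728
Mean = (0.8370 + 0.6019 + 0.5000 + 0.7358 + 0.5728) / 5 = 0.650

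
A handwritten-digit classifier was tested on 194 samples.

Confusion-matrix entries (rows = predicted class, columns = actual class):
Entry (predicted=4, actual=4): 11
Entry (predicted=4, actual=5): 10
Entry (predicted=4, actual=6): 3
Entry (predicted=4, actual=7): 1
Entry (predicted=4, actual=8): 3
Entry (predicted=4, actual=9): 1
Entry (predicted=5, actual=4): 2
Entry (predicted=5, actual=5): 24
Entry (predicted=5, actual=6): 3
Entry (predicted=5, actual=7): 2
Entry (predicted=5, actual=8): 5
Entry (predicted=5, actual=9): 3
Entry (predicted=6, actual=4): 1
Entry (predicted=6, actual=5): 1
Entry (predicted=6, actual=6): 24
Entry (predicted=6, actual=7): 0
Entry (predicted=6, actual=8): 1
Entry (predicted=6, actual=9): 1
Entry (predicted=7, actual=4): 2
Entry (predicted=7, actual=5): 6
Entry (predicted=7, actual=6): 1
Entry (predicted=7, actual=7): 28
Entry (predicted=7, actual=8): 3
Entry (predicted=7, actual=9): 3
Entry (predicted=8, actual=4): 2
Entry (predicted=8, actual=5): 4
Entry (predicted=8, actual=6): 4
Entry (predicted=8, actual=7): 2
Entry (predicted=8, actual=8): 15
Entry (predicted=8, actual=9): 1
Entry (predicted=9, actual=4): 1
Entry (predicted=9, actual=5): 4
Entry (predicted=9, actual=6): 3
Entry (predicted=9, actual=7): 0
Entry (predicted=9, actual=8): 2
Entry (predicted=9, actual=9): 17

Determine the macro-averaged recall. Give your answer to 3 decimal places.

Per-class recall (TP/(TP+FN)):
  4: TP=11, FN=2+1+2+2+1=8 → 11/19 = 0.5789
  5: TP=24, FN=10+1+6+4+4=25 → 24/49 = 0.4898
  6: TP=24, FN=3+3+1+4+3=14 → 24/38 = 0.6316
  7: TP=28, FN=1+2+0+2+0=5 → 28/33 = 0.8485
  8: TP=15, FN=3+5+1+3+2=14 → 15/29 = 0.5172
  9: TP=17, FN=1+3+1+3+1=9 → 17/26 = 0.6538
Macro-recall = mean = (0.5789 + 0.4898 + 0.6316 + 0.8485 + 0.5172 + 0.6538) / 6 = 0.620

0.620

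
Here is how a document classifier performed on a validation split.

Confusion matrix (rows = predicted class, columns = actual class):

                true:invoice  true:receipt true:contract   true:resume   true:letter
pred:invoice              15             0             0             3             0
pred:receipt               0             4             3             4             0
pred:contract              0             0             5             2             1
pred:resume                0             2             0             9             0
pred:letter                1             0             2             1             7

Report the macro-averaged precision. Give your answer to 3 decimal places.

0.655

Per-class precision (TP/(TP+FP)):
  invoice: TP=15, FP=0+0+3+0=3 → 15/18 = 0.8333
  receipt: TP=4, FP=0+3+4+0=7 → 4/11 = 0.3636
  contract: TP=5, FP=0+0+2+1=3 → 5/8 = 0.6250
  resume: TP=9, FP=0+2+0+0=2 → 9/11 = 0.8182
  letter: TP=7, FP=1+0+2+1=4 → 7/11 = 0.6364
Macro-precision = mean = (0.8333 + 0.3636 + 0.6250 + 0.8182 + 0.6364) / 5 = 0.655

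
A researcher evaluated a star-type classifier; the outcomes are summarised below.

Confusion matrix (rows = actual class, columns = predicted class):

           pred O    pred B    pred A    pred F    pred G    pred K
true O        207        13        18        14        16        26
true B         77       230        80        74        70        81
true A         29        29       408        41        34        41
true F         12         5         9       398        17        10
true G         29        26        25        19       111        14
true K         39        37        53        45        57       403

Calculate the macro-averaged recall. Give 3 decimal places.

Per-class recall (TP/(TP+FN)):
  O: TP=207, FN=13+18+14+16+26=87 → 207/294 = 0.7041
  B: TP=230, FN=77+80+74+70+81=382 → 230/612 = 0.3758
  A: TP=408, FN=29+29+41+34+41=174 → 408/582 = 0.7010
  F: TP=398, FN=12+5+9+17+10=53 → 398/451 = 0.8825
  G: TP=111, FN=29+26+25+19+14=113 → 111/224 = 0.4955
  K: TP=403, FN=39+37+53+45+57=231 → 403/634 = 0.6356
Macro-recall = mean = (0.7041 + 0.3758 + 0.7010 + 0.8825 + 0.4955 + 0.6356) / 6 = 0.632

0.632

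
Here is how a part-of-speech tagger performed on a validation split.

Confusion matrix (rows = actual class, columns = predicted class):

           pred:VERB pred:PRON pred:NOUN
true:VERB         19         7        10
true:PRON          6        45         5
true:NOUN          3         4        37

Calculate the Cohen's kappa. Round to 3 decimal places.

0.605

Observed agreement pₒ = trace/N = 101/136 = 0.7426
Expected agreement pₑ = Σ (rowᵢ·colᵢ)/N² = (36·28 + 56·56 + 44·52)/136² = 0.3478
κ = (pₒ − pₑ)/(1 − pₑ) = (0.7426 − 0.3478)/(1 − 0.3478) = 0.605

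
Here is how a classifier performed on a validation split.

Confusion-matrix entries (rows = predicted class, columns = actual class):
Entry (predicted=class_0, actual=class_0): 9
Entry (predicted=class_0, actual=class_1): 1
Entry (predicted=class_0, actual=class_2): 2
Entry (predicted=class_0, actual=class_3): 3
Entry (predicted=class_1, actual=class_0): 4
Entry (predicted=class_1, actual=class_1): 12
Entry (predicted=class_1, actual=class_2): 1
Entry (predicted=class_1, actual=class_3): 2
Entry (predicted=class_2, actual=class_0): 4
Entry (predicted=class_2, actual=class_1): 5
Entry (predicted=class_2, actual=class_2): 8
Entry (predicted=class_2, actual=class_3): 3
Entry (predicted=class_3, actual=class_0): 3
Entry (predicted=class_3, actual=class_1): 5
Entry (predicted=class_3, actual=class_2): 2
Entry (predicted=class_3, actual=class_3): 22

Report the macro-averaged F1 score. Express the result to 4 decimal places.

Per-class F1 score (2·TP/(2·TP+FP+FN)):
  class_0: TP=9, FP=1+2+3=6, FN=4+4+3=11 → 18/35 = 0.51429
  class_1: TP=12, FP=4+1+2=7, FN=1+5+5=11 → 24/42 = 0.57143
  class_2: TP=8, FP=4+5+3=12, FN=2+1+2=5 → 16/33 = 0.48485
  class_3: TP=22, FP=3+5+2=10, FN=3+2+3=8 → 44/62 = 0.70968
Macro-F1 score = mean = (0.51429 + 0.57143 + 0.48485 + 0.70968) / 4 = 0.5701

0.5701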